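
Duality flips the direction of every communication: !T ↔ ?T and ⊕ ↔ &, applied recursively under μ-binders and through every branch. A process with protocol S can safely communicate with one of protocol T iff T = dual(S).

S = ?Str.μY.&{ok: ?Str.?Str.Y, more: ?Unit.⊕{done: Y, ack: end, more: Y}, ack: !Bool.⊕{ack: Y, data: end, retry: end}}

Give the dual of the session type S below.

?Str = !Str
  μY = μY  (rec unchanged)
    &{ok,more,ack} = ⊕{ok,more,ack}  (&→⊕)
      [ok]
        ?Str = !Str
          ?Str = !Str
            Y self-dual
      [more]
        ?Unit = !Unit
          ⊕{done,ack,more} = &{done,ack,more}  (select→offer)
            [done]
              Y self-dual
            [ack]
              end self-dual
            [more]
              Y self-dual
      [ack]
        !Bool = ?Bool
          ⊕{ack,data,retry} = &{ack,data,retry}  (select→offer)
            [ack]
              Y self-dual
            [data]
              end self-dual
            [retry]
              end self-dual

!Str.μY.⊕{ok: !Str.!Str.Y, more: !Unit.&{done: Y, ack: end, more: Y}, ack: ?Bool.&{ack: Y, data: end, retry: end}}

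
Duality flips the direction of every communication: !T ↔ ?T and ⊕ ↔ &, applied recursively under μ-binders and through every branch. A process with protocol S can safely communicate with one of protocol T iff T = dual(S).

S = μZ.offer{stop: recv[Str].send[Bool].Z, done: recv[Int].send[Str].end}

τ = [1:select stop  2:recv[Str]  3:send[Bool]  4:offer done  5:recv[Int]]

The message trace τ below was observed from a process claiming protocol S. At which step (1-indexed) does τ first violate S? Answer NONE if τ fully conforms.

1

@1 got select stop, protocol expects offer stop or offer done  ✗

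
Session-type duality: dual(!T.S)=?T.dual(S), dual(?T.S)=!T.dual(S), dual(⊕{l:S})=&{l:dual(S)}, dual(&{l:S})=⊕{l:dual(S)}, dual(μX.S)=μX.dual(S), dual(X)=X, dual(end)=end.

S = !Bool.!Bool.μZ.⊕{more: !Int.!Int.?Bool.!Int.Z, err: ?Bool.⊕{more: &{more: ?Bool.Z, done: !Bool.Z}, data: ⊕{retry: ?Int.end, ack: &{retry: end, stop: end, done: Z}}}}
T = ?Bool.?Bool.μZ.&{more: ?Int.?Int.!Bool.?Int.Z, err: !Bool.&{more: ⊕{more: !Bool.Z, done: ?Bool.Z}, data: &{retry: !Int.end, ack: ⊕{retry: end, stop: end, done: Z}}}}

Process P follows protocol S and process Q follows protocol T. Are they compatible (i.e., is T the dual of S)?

!Bool vs ?Bool  ✓
  !Bool vs ?Bool  ✓
    μZ vs μZ  ✓ (rec unchanged)
      ⊕{more,err} vs &{more,err}  ✓ labels match
        • more:
          !Int vs ?Int  ✓
            !Int vs ?Int  ✓
              ?Bool vs !Bool  ✓
                !Int vs ?Int  ✓
                  Z vs Z  ✓
        • err:
          ?Bool vs !Bool  ✓
            ⊕{more,data} vs &{more,data}  ✓ labels match
              • more:
                &{more,done} vs ⊕{more,done}  ✓ labels match
                  • more:
                    ?Bool vs !Bool  ✓
                      Z vs Z  ✓
                  • done:
                    !Bool vs ?Bool  ✓
                      Z vs Z  ✓
              • data:
                ⊕{retry,ack} vs &{retry,ack}  ✓ labels match
                  • retry:
                    ?Int vs !Int  ✓
                      end vs end  ✓
                  • ack:
                    &{retry,stop,done} vs ⊕{retry,stop,done}  ✓ labels match
                      • retry:
                        end vs end  ✓
                      • stop:
                        end vs end  ✓
                      • done:
                        Z vs Z  ✓

YES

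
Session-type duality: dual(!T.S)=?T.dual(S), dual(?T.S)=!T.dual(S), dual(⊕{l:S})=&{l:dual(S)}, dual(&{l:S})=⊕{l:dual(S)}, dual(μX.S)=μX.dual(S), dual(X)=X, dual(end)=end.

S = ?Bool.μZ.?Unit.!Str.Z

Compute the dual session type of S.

?Bool = !Bool
  μZ = μZ  (μ self-dual)
    ?Unit = !Unit
      !Str = ?Str
        Z ↦ Z

!Bool.μZ.!Unit.?Str.Z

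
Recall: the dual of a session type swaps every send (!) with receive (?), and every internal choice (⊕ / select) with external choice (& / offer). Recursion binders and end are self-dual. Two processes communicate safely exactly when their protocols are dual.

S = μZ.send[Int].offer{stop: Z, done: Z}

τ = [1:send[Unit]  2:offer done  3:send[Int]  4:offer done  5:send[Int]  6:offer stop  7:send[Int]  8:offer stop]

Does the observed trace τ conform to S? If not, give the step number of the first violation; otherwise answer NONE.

1

@1 got send[Unit], protocol expects send[Int]  ✗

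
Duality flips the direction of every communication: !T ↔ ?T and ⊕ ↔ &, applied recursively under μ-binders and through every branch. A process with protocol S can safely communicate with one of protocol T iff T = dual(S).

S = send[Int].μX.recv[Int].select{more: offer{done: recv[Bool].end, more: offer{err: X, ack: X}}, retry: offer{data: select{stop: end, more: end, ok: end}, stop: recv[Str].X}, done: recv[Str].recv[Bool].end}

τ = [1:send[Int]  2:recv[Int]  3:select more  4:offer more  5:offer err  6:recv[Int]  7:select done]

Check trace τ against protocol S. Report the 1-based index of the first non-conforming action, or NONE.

NONE

[1] send[Int]  ok  state: μX.…
[2] recv[Int]  ok  state: select{more: offer{done: recv[Bool].end, more: offer{err: μX.…, ack: μX.…}}, retry: offer{data: select{stop: end, more: end, ok: end}, stop: recv[Str].μX.…}, done: recv[Str].recv[Bool].end}
[3] select more  ok  state: offer{done: recv[Bool].end, more: offer{err: μX.…, ack: μX.…}}
[4] offer more  ok  state: offer{err: μX.…, ack: μX.…}
[5] offer err  ok  state: μX.…
[6] recv[Int]  ok  state: select{more: offer{done: recv[Bool].end, more: offer{err: μX.…, ack: μX.…}}, retry: offer{data: select{stop: end, more: end, ok: end}, stop: recv[Str].μX.…}, done: recv[Str].recv[Bool].end}
[7] select done  ok  state: recv[Str].recv[Bool].end
τ conforms to S (length 7)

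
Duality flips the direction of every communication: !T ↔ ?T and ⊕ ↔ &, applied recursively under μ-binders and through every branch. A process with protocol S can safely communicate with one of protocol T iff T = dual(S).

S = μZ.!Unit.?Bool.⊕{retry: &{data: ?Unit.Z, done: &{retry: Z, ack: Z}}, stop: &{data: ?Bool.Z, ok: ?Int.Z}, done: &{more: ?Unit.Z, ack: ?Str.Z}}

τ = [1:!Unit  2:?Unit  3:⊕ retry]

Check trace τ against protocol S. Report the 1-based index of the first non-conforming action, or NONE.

step 1: !Unit  ✓  state: ?Bool.⊕{retry: &{data: ?Unit.μZ.…, done: &{retry: μZ.…, ack: μZ.…}}, stop: &{data: ?Bool.μZ.…, ok: ?Int.μZ.…}, done: &{more: ?Unit.μZ.…, ack: ?Str.μZ.…}}
step 2: got ?Unit, protocol expects ?Bool  ✗

2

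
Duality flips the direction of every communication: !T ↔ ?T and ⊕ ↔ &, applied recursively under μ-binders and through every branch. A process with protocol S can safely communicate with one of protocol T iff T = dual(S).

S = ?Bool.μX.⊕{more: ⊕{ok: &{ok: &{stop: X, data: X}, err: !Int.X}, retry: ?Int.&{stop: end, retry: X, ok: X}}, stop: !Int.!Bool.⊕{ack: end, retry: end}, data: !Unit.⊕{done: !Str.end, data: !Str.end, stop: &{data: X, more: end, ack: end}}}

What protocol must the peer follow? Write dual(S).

!Bool.μX.&{more: &{ok: ⊕{ok: ⊕{stop: X, data: X}, err: ?Int.X}, retry: !Int.⊕{stop: end, retry: X, ok: X}}, stop: ?Int.?Bool.&{ack: end, retry: end}, data: ?Unit.&{done: ?Str.end, data: ?Str.end, stop: ⊕{data: X, more: end, ack: end}}}

?Bool ↦ !Bool
  μX ↦ μX  (μ self-dual)
    ⊕{more,stop,data} ↦ &{more,stop,data}  (select→offer)
      case more:
        ⊕{ok,retry} ↦ &{ok,retry}  (select→offer)
          case ok:
            &{ok,err} ↦ ⊕{ok,err}  (external→internal)
              case ok:
                &{stop,data} ↦ ⊕{stop,data}  (external→internal)
                  case stop:
                    X self-dual
                  case data:
                    X self-dual
              case err:
                !Int ↦ ?Int
                  X self-dual
          case retry:
            ?Int ↦ !Int
              &{stop,retry,ok} ↦ ⊕{stop,retry,ok}  (external→internal)
                case stop:
                  end self-dual
                case retry:
                  X self-dual
                case ok:
                  X self-dual
      case stop:
        !Int ↦ ?Int
          !Bool ↦ ?Bool
            ⊕{ack,retry} ↦ &{ack,retry}  (select→offer)
              case ack:
                end self-dual
              case retry:
                end self-dual
      case data:
        !Unit ↦ ?Unit
          ⊕{done,data,stop} ↦ &{done,data,stop}  (select→offer)
            case done:
              !Str ↦ ?Str
                end self-dual
            case data:
              !Str ↦ ?Str
                end self-dual
            case stop:
              &{data,more,ack} ↦ ⊕{data,more,ack}  (external→internal)
                case data:
                  X self-dual
                case more:
                  end self-dual
                case ack:
                  end self-dual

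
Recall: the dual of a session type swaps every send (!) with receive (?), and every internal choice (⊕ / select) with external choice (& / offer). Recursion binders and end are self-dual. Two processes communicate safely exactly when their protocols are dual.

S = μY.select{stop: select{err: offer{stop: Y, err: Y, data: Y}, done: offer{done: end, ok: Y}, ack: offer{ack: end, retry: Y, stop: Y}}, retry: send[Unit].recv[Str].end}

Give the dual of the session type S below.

μY = μY  (binder kept)
  select{stop,retry} = offer{stop,retry}  (internal→external)
    • stop:
      select{err,done,ack} = offer{err,done,ack}  (internal→external)
        • err:
          offer{stop,err,data} = select{stop,err,data}  (external→internal)
            • stop:
              Y self-dual
            • err:
              Y self-dual
            • data:
              Y self-dual
        • done:
          offer{done,ok} = select{done,ok}  (external→internal)
            • done:
              end self-dual
            • ok:
              Y self-dual
        • ack:
          offer{ack,retry,stop} = select{ack,retry,stop}  (external→internal)
            • ack:
              end self-dual
            • retry:
              Y self-dual
            • stop:
              Y self-dual
    • retry:
      send[Unit] = recv[Unit]
        recv[Str] = send[Str]
          end self-dual

μY.offer{stop: offer{err: select{stop: Y, err: Y, data: Y}, done: select{done: end, ok: Y}, ack: select{ack: end, retry: Y, stop: Y}}, retry: recv[Unit].send[Str].end}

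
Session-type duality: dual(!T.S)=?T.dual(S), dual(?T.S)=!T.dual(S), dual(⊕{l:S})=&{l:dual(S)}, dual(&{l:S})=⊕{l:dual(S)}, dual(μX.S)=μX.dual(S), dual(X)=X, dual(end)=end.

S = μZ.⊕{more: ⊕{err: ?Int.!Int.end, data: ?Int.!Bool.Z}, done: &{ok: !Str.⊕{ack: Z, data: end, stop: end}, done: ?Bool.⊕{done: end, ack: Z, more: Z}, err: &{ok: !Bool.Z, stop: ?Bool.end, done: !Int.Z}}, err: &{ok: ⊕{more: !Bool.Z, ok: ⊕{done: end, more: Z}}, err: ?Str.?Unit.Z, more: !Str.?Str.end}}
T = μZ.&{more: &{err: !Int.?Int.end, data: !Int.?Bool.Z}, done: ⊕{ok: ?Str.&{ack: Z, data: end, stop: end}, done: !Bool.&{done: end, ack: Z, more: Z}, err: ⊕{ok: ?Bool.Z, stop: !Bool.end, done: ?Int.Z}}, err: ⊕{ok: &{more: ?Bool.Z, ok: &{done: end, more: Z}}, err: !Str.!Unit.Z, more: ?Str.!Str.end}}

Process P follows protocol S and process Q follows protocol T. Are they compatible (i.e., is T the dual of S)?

μZ ‖ μZ  match (μ self-dual)
  ⊕{more,done,err} ‖ &{more,done,err}  match label sets agree
    case more:
      ⊕{err,data} ‖ &{err,data}  match label sets agree
        case err:
          ?Int ‖ !Int  match
            !Int ‖ ?Int  match
              end ‖ end  match
        case data:
          ?Int ‖ !Int  match
            !Bool ‖ ?Bool  match
              Z ‖ Z  match
    case done:
      &{ok,done,err} ‖ ⊕{ok,done,err}  match label sets agree
        case ok:
          !Str ‖ ?Str  match
            ⊕{ack,data,stop} ‖ &{ack,data,stop}  match label sets agree
              case ack:
                Z ‖ Z  match
              case data:
                end ‖ end  match
              case stop:
                end ‖ end  match
        case done:
          ?Bool ‖ !Bool  match
            ⊕{done,ack,more} ‖ &{done,ack,more}  match label sets agree
              case done:
                end ‖ end  match
              case ack:
                Z ‖ Z  match
              case more:
                Z ‖ Z  match
        case err:
          &{ok,stop,done} ‖ ⊕{ok,stop,done}  match label sets agree
            case ok:
              !Bool ‖ ?Bool  match
                Z ‖ Z  match
            case stop:
              ?Bool ‖ !Bool  match
                end ‖ end  match
            case done:
              !Int ‖ ?Int  match
                Z ‖ Z  match
    case err:
      &{ok,err,more} ‖ ⊕{ok,err,more}  match label sets agree
        case ok:
          ⊕{more,ok} ‖ &{more,ok}  match label sets agree
            case more:
              !Bool ‖ ?Bool  match
                Z ‖ Z  match
            case ok:
              ⊕{done,more} ‖ &{done,more}  match label sets agree
                case done:
                  end ‖ end  match
                case more:
                  Z ‖ Z  match
        case err:
          ?Str ‖ !Str  match
            ?Unit ‖ !Unit  match
              Z ‖ Z  match
        case more:
          !Str ‖ ?Str  match
            ?Str ‖ !Str  match
              end ‖ end  match

YES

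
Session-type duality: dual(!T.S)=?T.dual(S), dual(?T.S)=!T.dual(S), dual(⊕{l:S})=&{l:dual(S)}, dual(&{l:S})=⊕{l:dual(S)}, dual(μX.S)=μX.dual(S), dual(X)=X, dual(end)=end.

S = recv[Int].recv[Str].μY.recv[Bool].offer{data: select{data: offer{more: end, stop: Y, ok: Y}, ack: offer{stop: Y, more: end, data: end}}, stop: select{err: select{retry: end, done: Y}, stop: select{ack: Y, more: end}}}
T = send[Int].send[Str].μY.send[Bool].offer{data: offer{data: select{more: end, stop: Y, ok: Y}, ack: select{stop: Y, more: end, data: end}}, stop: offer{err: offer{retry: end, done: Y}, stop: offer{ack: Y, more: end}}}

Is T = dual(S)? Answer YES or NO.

NO

recv[Int] | send[Int]  match
  recv[Str] | send[Str]  match
    μY | μY  match (binder kept)
      recv[Bool] | send[Bool]  match
        offer{data,stop} | offer{data,stop}  ✗ choice polarity not flipped — not dual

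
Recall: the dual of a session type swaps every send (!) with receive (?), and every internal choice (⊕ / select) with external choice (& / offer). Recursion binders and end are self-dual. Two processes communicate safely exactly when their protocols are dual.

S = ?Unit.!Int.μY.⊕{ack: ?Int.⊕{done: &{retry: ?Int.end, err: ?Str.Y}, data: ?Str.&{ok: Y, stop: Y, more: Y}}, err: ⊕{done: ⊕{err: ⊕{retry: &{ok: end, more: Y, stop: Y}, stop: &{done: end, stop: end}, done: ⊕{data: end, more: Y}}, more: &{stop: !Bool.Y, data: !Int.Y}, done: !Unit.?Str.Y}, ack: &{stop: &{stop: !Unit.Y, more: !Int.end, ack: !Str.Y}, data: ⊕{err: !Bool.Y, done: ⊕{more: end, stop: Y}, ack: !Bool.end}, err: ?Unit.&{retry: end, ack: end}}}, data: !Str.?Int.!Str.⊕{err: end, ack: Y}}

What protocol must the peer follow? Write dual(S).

?Unit ↦ !Unit
  !Int ↦ ?Int
    μY ↦ μY  (μ self-dual)
      ⊕{ack,err,data} ↦ &{ack,err,data}  (⊕→&)
        [ack]
          ?Int ↦ !Int
            ⊕{done,data} ↦ &{done,data}  (⊕→&)
              [done]
                &{retry,err} ↦ ⊕{retry,err}  (&→⊕)
                  [retry]
                    ?Int ↦ !Int
                      end ↦ end
                  [err]
                    ?Str ↦ !Str
                      Y ↦ Y
              [data]
                ?Str ↦ !Str
                  &{ok,stop,more} ↦ ⊕{ok,stop,more}  (&→⊕)
                    [ok]
                      Y ↦ Y
                    [stop]
                      Y ↦ Y
                    [more]
                      Y ↦ Y
        [err]
          ⊕{done,ack} ↦ &{done,ack}  (⊕→&)
            [done]
              ⊕{err,more,done} ↦ &{err,more,done}  (⊕→&)
                [err]
                  ⊕{retry,stop,done} ↦ &{retry,stop,done}  (⊕→&)
                    [retry]
                      &{ok,more,stop} ↦ ⊕{ok,more,stop}  (&→⊕)
                        [ok]
                          end ↦ end
                        [more]
                          Y ↦ Y
                        [stop]
                          Y ↦ Y
                    [stop]
                      &{done,stop} ↦ ⊕{done,stop}  (&→⊕)
                        [done]
                          end ↦ end
                        [stop]
                          end ↦ end
                    [done]
                      ⊕{data,more} ↦ &{data,more}  (⊕→&)
                        [data]
                          end ↦ end
                        [more]
                          Y ↦ Y
                [more]
                  &{stop,data} ↦ ⊕{stop,data}  (&→⊕)
                    [stop]
                      !Bool ↦ ?Bool
                        Y ↦ Y
                    [data]
                      !Int ↦ ?Int
                        Y ↦ Y
                [done]
                  !Unit ↦ ?Unit
                    ?Str ↦ !Str
                      Y ↦ Y
            [ack]
              &{stop,data,err} ↦ ⊕{stop,data,err}  (&→⊕)
                [stop]
                  &{stop,more,ack} ↦ ⊕{stop,more,ack}  (&→⊕)
                    [stop]
                      !Unit ↦ ?Unit
                        Y ↦ Y
                    [more]
                      !Int ↦ ?Int
                        end ↦ end
                    [ack]
                      !Str ↦ ?Str
                        Y ↦ Y
                [data]
                  ⊕{err,done,ack} ↦ &{err,done,ack}  (⊕→&)
                    [err]
                      !Bool ↦ ?Bool
                        Y ↦ Y
                    [done]
                      ⊕{more,stop} ↦ &{more,stop}  (⊕→&)
                        [more]
                          end ↦ end
                        [stop]
                          Y ↦ Y
                    [ack]
                      !Bool ↦ ?Bool
                        end ↦ end
                [err]
                  ?Unit ↦ !Unit
                    &{retry,ack} ↦ ⊕{retry,ack}  (&→⊕)
                      [retry]
                        end ↦ end
                      [ack]
                        end ↦ end
        [data]
          !Str ↦ ?Str
            ?Int ↦ !Int
              !Str ↦ ?Str
                ⊕{err,ack} ↦ &{err,ack}  (⊕→&)
                  [err]
                    end ↦ end
                  [ack]
                    Y ↦ Y

!Unit.?Int.μY.&{ack: !Int.&{done: ⊕{retry: !Int.end, err: !Str.Y}, data: !Str.⊕{ok: Y, stop: Y, more: Y}}, err: &{done: &{err: &{retry: ⊕{ok: end, more: Y, stop: Y}, stop: ⊕{done: end, stop: end}, done: &{data: end, more: Y}}, more: ⊕{stop: ?Bool.Y, data: ?Int.Y}, done: ?Unit.!Str.Y}, ack: ⊕{stop: ⊕{stop: ?Unit.Y, more: ?Int.end, ack: ?Str.Y}, data: &{err: ?Bool.Y, done: &{more: end, stop: Y}, ack: ?Bool.end}, err: !Unit.⊕{retry: end, ack: end}}}, data: ?Str.!Int.?Str.&{err: end, ack: Y}}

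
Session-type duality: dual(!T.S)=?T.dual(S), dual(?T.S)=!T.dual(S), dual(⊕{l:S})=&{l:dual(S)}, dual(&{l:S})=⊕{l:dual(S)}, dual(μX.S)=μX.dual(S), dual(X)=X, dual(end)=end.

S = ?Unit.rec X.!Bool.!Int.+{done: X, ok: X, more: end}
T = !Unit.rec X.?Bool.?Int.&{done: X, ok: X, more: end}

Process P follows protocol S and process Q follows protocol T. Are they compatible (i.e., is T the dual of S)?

?Unit | !Unit  ok
  rec X | rec X  ok (μ self-dual)
    !Bool | ?Bool  ok
      !Int | ?Int  ok
        +{done,ok,more} | &{done,ok,more}  ok label sets agree
          case done:
            X | X  ok
          case ok:
            X | X  ok
          case more:
            end | end  ok

YES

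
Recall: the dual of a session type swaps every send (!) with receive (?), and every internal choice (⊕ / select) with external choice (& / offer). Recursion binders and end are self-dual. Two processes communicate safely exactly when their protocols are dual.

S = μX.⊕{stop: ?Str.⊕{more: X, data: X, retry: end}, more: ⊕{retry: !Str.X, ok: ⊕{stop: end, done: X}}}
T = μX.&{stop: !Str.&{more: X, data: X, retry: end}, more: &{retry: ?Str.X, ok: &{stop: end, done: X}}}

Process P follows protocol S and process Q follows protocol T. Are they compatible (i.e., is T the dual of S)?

YES

μX | μX  ✓ (rec unchanged)
  ⊕{stop,more} | &{stop,more}  ✓ same labels
    [stop]
      ?Str | !Str  ✓
        ⊕{more,data,retry} | &{more,data,retry}  ✓ same labels
          [more]
            X | X  ✓
          [data]
            X | X  ✓
          [retry]
            end | end  ✓
    [more]
      ⊕{retry,ok} | &{retry,ok}  ✓ same labels
        [retry]
          !Str | ?Str  ✓
            X | X  ✓
        [ok]
          ⊕{stop,done} | &{stop,done}  ✓ same labels
            [stop]
              end | end  ✓
            [done]
              X | X  ✓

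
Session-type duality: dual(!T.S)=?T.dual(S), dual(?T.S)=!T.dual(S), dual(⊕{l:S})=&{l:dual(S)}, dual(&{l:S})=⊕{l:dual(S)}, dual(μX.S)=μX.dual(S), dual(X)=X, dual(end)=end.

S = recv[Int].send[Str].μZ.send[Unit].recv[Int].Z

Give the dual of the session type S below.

recv[Int] = send[Int]
  send[Str] = recv[Str]
    μZ = μZ  (rec unchanged)
      send[Unit] = recv[Unit]
        recv[Int] = send[Int]
          Z self-dual

send[Int].recv[Str].μZ.recv[Unit].send[Int].Z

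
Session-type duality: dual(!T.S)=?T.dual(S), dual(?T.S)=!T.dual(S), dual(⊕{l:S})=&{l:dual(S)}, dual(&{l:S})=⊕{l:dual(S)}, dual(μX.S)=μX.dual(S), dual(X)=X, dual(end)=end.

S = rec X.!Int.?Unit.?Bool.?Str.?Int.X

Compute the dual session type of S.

rec X.?Int.!Unit.!Bool.!Str.!Int.X

rec X = rec X  (μ self-dual)
  !Int = ?Int
    ?Unit = !Unit
      ?Bool = !Bool
        ?Str = !Str
          ?Int = !Int
            X ↦ X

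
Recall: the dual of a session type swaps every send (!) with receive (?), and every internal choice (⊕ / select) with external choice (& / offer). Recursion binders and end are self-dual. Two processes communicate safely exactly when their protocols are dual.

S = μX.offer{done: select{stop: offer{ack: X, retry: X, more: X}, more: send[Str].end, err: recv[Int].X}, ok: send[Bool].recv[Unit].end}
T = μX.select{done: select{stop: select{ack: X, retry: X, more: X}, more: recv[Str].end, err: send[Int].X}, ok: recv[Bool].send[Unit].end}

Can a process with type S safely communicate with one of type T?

μX vs μX  ok (rec unchanged)
  offer{done,ok} vs select{done,ok}  ok label sets agree
    • done:
      select{stop,more,err} vs select{stop,more,err}  ✗ choice polarity not flipped — not dual

NO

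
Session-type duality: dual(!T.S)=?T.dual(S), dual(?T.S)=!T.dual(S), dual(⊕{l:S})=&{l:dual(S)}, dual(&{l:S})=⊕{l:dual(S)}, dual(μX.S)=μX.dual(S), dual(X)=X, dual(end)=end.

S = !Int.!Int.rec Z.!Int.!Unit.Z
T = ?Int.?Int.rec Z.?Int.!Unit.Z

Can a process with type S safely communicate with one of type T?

NO

!Int ‖ ?Int  match
  !Int ‖ ?Int  match
    rec Z ‖ rec Z  match (binder kept)
      !Int ‖ ?Int  match
        !Unit ‖ !Unit  ✗ same direction on both sides — not dual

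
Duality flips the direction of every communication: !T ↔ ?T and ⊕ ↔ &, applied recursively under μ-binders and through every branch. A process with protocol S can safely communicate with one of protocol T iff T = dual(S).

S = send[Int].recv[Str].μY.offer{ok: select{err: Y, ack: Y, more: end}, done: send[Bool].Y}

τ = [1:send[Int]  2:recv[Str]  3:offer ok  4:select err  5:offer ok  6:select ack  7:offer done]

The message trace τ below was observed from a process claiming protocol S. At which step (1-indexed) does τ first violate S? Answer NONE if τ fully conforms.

NONE

@1 send[Int]  match  cont: recv[Str].μY.…
@2 recv[Str]  match  cont: μY.…
@3 offer ok  match  cont: select{err: μY.…, ack: μY.…, more: end}
@4 select err  match  cont: μY.…
@5 offer ok  match  cont: select{err: μY.…, ack: μY.…, more: end}
@6 select ack  match  cont: μY.…
@7 offer done  match  cont: send[Bool].μY.…
trace exhausted — no violation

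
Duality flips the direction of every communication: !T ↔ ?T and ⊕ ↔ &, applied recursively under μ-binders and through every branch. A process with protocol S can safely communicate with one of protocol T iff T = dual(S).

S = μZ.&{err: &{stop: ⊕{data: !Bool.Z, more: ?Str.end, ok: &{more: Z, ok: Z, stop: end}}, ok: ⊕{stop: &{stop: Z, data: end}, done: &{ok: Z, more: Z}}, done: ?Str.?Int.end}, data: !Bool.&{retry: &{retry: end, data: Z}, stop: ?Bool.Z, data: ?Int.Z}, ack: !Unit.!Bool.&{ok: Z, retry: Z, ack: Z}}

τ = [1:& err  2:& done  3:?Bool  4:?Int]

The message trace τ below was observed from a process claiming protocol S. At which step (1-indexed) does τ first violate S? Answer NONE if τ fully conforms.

3

[1] & err  ✓  state: &{stop: ⊕{data: !Bool.μZ.…, more: ?Str.end, ok: &{more: μZ.…, ok: μZ.…, stop: end}}, ok: ⊕{stop: &{stop: μZ.…, data: end}, done: &{ok: μZ.…, more: μZ.…}}, done: ?Str.?Int.end}
[2] & done  ✓  state: ?Str.?Int.end
[3] got ?Bool, protocol expects ?Str  ✗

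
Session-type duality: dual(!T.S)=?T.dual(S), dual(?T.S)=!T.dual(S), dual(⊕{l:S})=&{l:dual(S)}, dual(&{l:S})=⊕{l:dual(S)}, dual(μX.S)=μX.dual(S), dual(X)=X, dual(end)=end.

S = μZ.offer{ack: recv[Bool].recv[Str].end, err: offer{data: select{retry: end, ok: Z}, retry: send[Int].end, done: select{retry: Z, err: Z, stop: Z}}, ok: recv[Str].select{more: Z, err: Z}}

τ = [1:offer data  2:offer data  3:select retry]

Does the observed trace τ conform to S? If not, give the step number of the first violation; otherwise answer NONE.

@1 got offer data, protocol expects offer ack or offer err or offer ok  ✗

1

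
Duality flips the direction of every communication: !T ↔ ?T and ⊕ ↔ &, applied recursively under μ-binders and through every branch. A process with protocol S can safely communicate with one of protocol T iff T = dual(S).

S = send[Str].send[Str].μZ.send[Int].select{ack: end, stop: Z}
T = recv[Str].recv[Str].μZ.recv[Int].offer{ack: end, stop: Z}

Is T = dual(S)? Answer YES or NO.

YES

send[Str] | recv[Str]  match
  send[Str] | recv[Str]  match
    μZ | μZ  match (binder kept)
      send[Int] | recv[Int]  match
        select{ack,stop} | offer{ack,stop}  match label sets agree
          [ack]
            end | end  match
          [stop]
            Z | Z  match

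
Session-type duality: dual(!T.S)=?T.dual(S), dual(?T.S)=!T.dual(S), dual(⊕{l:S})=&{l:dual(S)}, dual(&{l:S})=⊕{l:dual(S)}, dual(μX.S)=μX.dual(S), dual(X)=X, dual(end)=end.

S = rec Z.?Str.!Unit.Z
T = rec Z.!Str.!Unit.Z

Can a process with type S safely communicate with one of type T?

rec Z vs rec Z  ok (rec unchanged)
  ?Str vs !Str  ok
    !Unit vs !Unit  ✗ same direction on both sides — not dual

NO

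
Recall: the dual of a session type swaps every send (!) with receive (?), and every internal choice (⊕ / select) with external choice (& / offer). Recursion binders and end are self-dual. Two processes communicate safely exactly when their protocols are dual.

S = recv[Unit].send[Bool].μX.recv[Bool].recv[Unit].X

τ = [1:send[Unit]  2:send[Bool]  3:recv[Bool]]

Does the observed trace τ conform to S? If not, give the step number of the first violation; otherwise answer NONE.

1

step 1: got send[Unit], protocol expects recv[Unit]  ✗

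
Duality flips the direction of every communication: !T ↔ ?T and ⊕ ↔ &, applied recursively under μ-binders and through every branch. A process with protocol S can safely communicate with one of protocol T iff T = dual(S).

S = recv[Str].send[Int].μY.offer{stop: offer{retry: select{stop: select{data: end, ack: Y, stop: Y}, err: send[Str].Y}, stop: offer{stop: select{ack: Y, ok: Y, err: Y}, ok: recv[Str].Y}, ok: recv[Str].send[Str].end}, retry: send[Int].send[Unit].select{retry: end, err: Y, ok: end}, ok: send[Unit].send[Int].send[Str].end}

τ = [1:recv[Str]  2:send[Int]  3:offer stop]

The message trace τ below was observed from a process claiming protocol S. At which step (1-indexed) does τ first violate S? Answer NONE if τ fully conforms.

@1 recv[Str]  ✓  state: send[Int].μY.…
@2 send[Int]  ✓  state: μY.…
@3 offer stop  ✓  state: offer{retry: select{stop: select{data: end, ack: μY.…, stop: μY.…}, err: send[Str].μY.…}, stop: offer{stop: select{ack: μY.…, ok: μY.…, err: μY.…}, ok: recv[Str].μY.…}, ok: recv[Str].send[Str].end}
all 3 steps conform

NONE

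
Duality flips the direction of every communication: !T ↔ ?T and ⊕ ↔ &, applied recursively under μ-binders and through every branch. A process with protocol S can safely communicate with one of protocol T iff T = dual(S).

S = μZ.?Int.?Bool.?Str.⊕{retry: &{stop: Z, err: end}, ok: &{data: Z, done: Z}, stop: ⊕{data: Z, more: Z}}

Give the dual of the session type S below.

μZ ↦ μZ  (binder kept)
  ?Int ↦ !Int
    ?Bool ↦ !Bool
      ?Str ↦ !Str
        ⊕{retry,ok,stop} ↦ &{retry,ok,stop}  (⊕→&)
          • retry:
            &{stop,err} ↦ ⊕{stop,err}  (&→⊕)
              • stop:
                Z ↦ Z
              • err:
                end ↦ end
          • ok:
            &{data,done} ↦ ⊕{data,done}  (&→⊕)
              • data:
                Z ↦ Z
              • done:
                Z ↦ Z
          • stop:
            ⊕{data,more} ↦ &{data,more}  (⊕→&)
              • data:
                Z ↦ Z
              • more:
                Z ↦ Z

μZ.!Int.!Bool.!Str.&{retry: ⊕{stop: Z, err: end}, ok: ⊕{data: Z, done: Z}, stop: &{data: Z, more: Z}}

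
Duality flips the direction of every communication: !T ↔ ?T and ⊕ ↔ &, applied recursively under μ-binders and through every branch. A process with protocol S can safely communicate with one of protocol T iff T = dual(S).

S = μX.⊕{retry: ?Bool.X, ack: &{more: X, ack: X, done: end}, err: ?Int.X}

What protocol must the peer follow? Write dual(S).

μX → μX  (binder kept)
  ⊕{retry,ack,err} → &{retry,ack,err}  (internal→external)
    [retry]
      ?Bool → !Bool
        dual(X) = X
    [ack]
      &{more,ack,done} → ⊕{more,ack,done}  (offer→select)
        [more]
          dual(X) = X
        [ack]
          dual(X) = X
        [done]
          dual(end) = end
    [err]
      ?Int → !Int
        dual(X) = X

μX.&{retry: !Bool.X, ack: ⊕{more: X, ack: X, done: end}, err: !Int.X}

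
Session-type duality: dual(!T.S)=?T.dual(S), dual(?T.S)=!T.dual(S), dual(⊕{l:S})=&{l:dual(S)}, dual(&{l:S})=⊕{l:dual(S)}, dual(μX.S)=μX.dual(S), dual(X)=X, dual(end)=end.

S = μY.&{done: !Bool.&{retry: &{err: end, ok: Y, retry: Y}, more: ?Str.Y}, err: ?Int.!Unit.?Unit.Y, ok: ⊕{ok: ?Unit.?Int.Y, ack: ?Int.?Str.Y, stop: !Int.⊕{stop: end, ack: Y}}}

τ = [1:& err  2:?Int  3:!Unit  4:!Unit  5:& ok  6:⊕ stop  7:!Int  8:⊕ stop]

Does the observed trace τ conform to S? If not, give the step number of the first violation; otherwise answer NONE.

4

[1] & err  ok  residual = ?Int.!Unit.?Unit.μY.…
[2] ?Int  ok  residual = !Unit.?Unit.μY.…
[3] !Unit  ok  residual = ?Unit.μY.…
[4] got !Unit, protocol expects ?Unit  ✗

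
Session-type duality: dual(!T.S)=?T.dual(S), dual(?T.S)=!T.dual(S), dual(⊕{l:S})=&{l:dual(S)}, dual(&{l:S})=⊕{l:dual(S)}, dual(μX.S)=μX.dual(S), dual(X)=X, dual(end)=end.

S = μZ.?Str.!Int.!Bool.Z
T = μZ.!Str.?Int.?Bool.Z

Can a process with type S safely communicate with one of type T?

μZ | μZ  ok (μ self-dual)
  ?Str | !Str  ok
    !Int | ?Int  ok
      !Bool | ?Bool  ok
        Z | Z  ok

YES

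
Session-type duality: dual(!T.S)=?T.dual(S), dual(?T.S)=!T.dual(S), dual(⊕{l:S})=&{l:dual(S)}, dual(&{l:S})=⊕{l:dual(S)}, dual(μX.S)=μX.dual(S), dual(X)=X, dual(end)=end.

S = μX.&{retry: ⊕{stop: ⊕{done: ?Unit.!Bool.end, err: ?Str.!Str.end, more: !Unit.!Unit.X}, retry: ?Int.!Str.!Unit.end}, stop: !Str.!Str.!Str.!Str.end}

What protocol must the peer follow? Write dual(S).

μX.⊕{retry: &{stop: &{done: !Unit.?Bool.end, err: !Str.?Str.end, more: ?Unit.?Unit.X}, retry: !Int.?Str.?Unit.end}, stop: ?Str.?Str.?Str.?Str.end}

μX → μX  (rec unchanged)
  &{retry,stop} → ⊕{retry,stop}  (external→internal)
    [retry]
      ⊕{stop,retry} → &{stop,retry}  (internal→external)
        [stop]
          ⊕{done,err,more} → &{done,err,more}  (internal→external)
            [done]
              ?Unit → !Unit
                !Bool → ?Bool
                  dual(end) = end
            [err]
              ?Str → !Str
                !Str → ?Str
                  dual(end) = end
            [more]
              !Unit → ?Unit
                !Unit → ?Unit
                  dual(X) = X
        [retry]
          ?Int → !Int
            !Str → ?Str
              !Unit → ?Unit
                dual(end) = end
    [stop]
      !Str → ?Str
        !Str → ?Str
          !Str → ?Str
            !Str → ?Str
              dual(end) = end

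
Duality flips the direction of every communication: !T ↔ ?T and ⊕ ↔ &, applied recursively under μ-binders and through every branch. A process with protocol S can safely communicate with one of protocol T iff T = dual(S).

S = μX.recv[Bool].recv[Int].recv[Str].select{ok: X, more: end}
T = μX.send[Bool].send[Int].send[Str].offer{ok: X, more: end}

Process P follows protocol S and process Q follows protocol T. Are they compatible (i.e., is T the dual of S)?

YES

μX | μX  match (binder kept)
  recv[Bool] | send[Bool]  match
    recv[Int] | send[Int]  match
      recv[Str] | send[Str]  match
        select{ok,more} | offer{ok,more}  match same labels
          • ok:
            X | X  match
          • more:
            end | end  match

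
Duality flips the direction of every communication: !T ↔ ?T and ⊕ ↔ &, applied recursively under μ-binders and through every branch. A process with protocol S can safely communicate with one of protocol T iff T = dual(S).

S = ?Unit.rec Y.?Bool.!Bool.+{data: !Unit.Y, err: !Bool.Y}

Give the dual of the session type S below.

!Unit.rec Y.!Bool.?Bool.&{data: ?Unit.Y, err: ?Bool.Y}

?Unit → !Unit
  rec Y → rec Y  (rec unchanged)
    ?Bool → !Bool
      !Bool → ?Bool
        +{data,err} → &{data,err}  (internal→external)
          [data]
            !Unit → ?Unit
              Y ↦ Y
          [err]
            !Bool → ?Bool
              Y ↦ Y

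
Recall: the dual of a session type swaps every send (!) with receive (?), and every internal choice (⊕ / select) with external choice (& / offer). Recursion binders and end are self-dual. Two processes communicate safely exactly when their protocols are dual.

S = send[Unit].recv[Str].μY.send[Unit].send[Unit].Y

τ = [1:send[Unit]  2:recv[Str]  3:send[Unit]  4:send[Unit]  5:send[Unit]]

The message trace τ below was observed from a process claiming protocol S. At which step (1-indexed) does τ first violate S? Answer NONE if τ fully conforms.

step 1: send[Unit]  ok  residual = recv[Str].μY.…
step 2: recv[Str]  ok  residual = μY.…
step 3: send[Unit]  ok  residual = send[Unit].μY.…
step 4: send[Unit]  ok  residual = μY.…
step 5: send[Unit]  ok  residual = send[Unit].μY.…
all 5 steps conform

NONE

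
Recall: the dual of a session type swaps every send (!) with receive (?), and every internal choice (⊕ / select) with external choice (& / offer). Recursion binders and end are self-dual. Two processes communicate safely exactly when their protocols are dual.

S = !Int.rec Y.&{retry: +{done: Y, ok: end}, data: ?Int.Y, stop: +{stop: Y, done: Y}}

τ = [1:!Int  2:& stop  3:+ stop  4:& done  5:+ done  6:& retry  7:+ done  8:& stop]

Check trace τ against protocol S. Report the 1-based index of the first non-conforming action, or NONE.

4

[1] !Int  ok  now at rec Y.…
[2] & stop  ok  now at +{stop: rec Y.…, done: rec Y.…}
[3] + stop  ok  now at rec Y.…
[4] got & done, protocol expects & retry or & data or & stop  ✗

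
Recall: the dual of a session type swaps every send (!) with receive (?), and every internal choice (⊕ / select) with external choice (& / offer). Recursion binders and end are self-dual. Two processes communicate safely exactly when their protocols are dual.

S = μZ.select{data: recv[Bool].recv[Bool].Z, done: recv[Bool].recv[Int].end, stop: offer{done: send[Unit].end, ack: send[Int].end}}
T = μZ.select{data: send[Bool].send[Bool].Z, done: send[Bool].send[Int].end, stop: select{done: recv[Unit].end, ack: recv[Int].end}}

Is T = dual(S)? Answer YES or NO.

μZ | μZ  match (binder kept)
  select{data,done,stop} | select{data,done,stop}  ✗ choice polarity not flipped — not dual

NO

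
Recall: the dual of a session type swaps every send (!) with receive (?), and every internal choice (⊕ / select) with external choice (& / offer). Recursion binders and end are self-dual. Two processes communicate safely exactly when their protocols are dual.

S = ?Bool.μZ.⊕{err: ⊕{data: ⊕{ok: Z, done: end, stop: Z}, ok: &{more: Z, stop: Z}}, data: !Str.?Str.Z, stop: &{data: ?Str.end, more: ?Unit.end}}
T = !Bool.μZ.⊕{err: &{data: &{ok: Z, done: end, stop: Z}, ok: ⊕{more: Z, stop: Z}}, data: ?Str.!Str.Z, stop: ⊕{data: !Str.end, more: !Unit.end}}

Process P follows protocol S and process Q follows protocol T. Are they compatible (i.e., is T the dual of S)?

?Bool ‖ !Bool  match
  μZ ‖ μZ  match (binder kept)
    ⊕{err,data,stop} ‖ ⊕{err,data,stop}  ✗ choice polarity not flipped — not dual

NO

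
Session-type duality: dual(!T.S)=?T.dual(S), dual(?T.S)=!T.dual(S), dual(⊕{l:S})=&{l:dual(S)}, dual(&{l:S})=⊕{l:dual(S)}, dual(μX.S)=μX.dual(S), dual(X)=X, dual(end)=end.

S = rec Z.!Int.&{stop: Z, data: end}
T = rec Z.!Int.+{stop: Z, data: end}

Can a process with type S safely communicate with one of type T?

NO

rec Z vs rec Z  match (μ self-dual)
  !Int vs !Int  ✗ same direction on both sides — not dual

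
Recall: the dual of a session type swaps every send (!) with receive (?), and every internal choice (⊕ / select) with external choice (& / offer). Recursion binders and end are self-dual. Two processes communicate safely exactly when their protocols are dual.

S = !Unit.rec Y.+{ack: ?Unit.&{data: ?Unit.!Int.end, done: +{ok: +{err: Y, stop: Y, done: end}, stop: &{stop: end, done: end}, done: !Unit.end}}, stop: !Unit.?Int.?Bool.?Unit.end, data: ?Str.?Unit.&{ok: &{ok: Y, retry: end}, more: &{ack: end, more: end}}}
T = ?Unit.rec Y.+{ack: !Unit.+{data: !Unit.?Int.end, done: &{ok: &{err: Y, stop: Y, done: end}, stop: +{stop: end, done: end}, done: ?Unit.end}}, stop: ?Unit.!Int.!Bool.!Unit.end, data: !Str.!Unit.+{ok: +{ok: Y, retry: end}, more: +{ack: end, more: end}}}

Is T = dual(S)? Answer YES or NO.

NO

!Unit ‖ ?Unit  ok
  rec Y ‖ rec Y  ok (rec unchanged)
    +{ack,stop,data} ‖ +{ack,stop,data}  ✗ choice polarity not flipped — not dual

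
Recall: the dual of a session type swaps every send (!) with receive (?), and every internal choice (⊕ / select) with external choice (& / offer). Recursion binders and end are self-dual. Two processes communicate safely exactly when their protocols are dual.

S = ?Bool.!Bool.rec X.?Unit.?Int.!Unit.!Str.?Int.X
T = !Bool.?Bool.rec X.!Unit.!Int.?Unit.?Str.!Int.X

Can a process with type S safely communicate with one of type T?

YES

?Bool vs !Bool  ✓
  !Bool vs ?Bool  ✓
    rec X vs rec X  ✓ (rec unchanged)
      ?Unit vs !Unit  ✓
        ?Int vs !Int  ✓
          !Unit vs ?Unit  ✓
            !Str vs ?Str  ✓
              ?Int vs !Int  ✓
                X vs X  ✓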